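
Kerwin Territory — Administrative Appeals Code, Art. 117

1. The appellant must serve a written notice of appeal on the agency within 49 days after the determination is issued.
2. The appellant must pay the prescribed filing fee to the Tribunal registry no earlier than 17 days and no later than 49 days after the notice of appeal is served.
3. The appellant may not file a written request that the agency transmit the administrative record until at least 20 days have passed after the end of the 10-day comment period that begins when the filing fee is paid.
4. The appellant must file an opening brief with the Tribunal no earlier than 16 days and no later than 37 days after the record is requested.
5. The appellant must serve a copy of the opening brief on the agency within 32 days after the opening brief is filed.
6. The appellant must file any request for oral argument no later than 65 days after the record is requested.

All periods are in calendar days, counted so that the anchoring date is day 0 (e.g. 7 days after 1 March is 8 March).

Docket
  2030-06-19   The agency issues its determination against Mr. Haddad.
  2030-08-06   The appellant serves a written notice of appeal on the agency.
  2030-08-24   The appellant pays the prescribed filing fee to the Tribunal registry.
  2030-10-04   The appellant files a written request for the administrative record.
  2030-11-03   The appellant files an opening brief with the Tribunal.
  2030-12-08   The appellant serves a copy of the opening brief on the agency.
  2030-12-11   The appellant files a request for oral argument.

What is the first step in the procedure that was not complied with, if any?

Step 5

Step 1 — counting 49 days from 2030-06-19 (when the determination is issued) gives a deadline of 2030-08-07; 2030-08-06 is within that limit.
Step 2 — 17 and 49 days from 2030-08-06 (when the notice of appeal is served) are 2030-08-23 and 2030-09-24 respectively; 2030-08-24 falls inside that range.
Step 3 — must wait 20 days from 2030-09-03 (end of the 10-day comment period, which began when the filing fee is paid on 2030-08-24), so not before 2030-09-23; done 2030-10-04, after the minimum wait.
Step 4 — 16 and 37 days from 2030-10-04 (when the record is requested) are 2030-10-20 and 2030-11-10 respectively; done 2030-11-03, which is between those dates.
Step 5 — counting 32 days from 2030-11-03 (when the opening brief is filed) gives a deadline of 2030-12-05; done 2030-12-08 — 3 days late.
The analysis stops there.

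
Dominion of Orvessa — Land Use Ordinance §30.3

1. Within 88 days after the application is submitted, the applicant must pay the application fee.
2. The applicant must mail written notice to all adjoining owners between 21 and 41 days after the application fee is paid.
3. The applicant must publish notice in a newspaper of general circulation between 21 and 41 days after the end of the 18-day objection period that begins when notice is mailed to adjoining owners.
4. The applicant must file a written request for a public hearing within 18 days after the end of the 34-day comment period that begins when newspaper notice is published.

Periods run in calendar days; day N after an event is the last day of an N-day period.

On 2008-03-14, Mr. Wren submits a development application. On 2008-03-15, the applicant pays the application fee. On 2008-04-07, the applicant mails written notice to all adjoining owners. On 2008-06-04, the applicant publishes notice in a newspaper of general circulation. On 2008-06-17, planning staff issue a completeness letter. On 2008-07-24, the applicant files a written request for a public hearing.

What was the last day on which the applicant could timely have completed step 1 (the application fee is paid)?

2008-06-10

Step 1 runs from 2008-03-14, when the application is submitted. 88 days after 2008-03-14 is 2008-06-10.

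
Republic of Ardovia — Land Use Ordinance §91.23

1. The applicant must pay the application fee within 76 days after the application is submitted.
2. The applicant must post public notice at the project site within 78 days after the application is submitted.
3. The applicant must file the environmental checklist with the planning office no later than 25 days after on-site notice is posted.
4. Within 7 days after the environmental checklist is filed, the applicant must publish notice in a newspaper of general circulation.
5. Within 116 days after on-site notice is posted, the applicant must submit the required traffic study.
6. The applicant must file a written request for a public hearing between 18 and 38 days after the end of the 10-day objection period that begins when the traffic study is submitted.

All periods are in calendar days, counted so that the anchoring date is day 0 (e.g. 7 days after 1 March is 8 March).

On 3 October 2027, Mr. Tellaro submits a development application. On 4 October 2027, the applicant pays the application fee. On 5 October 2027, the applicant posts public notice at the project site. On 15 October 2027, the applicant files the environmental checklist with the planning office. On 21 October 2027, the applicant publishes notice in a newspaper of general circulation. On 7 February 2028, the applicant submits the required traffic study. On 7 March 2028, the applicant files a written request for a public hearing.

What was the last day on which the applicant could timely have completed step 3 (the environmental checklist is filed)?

30 October 2027

Step 3 runs from 5 October 2027, when on-site notice is posted. 25 days after 5 October 2027 is 30 October 2027.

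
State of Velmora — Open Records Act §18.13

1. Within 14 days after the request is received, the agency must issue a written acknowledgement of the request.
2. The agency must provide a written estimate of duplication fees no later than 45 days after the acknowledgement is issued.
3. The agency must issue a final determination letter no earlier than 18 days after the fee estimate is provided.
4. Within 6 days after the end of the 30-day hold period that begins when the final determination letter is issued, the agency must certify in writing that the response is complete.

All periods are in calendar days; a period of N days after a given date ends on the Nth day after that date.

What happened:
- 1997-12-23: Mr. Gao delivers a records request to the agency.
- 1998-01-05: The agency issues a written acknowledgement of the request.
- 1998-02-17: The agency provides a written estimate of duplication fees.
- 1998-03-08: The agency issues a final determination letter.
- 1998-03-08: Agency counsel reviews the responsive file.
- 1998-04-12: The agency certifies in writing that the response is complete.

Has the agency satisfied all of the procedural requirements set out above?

Step 1: 14 days after 1997-12-23 (when the request is received) is 1998-01-06; done 1998-01-05 — timely.
Step 2: 45 days after 1998-01-05 (when the acknowledgement is issued) is 1998-02-19; completed 1998-02-17, before the deadline.
Step 3: the earliest permitted date is 18 days after 1998-02-17 (when the fee estimate is provided), i.e. 1998-03-07; 1998-03-08 is on or after that date.
Step 4: 6 days after 1998-04-07 (end of the 30-day hold period, which began when the final determination letter is issued on 1998-03-08) is 1998-04-13; completed 1998-04-12, before the deadline.

Yes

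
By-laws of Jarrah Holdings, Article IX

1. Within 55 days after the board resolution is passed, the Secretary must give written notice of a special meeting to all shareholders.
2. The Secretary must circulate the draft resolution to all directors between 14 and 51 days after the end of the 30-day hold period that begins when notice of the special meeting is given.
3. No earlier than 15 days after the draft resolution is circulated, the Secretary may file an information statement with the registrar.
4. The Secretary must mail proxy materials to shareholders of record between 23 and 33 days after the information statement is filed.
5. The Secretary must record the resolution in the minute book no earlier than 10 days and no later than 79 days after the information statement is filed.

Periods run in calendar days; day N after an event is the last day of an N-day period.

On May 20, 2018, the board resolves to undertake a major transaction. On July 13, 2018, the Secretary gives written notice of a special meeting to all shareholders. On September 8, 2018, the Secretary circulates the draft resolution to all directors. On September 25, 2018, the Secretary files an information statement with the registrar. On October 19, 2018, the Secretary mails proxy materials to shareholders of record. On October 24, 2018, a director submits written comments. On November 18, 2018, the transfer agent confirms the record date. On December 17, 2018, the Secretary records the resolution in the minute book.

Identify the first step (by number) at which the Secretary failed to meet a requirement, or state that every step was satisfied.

(1) due by May 20, 2018 + 55 days = July 14, 2018; done July 13, 2018 — timely.
(2) the permitted window runs from August 12, 2018 + 14 = August 26, 2018 to August 12, 2018 + 51 = October 2, 2018; done September 8, 2018, which is between those dates.
(3) permitted from September 8, 2018 + 15 days = September 23, 2018 onward; done September 25, 2018 — permitted.
(4) the permitted window runs from September 25, 2018 + 23 = October 18, 2018 to September 25, 2018 + 33 = October 28, 2018; done October 19, 2018, which is between those dates.
(5) the permitted window runs from September 25, 2018 + 10 = October 5, 2018 to September 25, 2018 + 79 = December 13, 2018; done December 17, 2018 — 4 days after the window closed.
Later steps need not be reached.

Step 5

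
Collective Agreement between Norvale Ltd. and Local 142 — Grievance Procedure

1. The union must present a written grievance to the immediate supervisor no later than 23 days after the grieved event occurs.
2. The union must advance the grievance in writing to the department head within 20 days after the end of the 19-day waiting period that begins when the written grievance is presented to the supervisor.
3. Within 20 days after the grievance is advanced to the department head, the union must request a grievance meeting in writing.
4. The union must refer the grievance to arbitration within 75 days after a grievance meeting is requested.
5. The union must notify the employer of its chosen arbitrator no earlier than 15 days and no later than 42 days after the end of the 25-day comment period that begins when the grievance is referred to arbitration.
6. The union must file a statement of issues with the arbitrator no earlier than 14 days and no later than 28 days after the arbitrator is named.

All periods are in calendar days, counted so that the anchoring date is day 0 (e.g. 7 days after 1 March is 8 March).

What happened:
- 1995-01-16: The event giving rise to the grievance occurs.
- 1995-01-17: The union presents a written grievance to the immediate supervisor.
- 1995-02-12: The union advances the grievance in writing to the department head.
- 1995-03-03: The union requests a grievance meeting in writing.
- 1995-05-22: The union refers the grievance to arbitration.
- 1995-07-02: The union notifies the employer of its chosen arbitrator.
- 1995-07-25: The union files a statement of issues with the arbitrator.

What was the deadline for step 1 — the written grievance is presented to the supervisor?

Step 1 runs from 1995-01-16, when the grieved event occurs. 23 days after 1995-01-16 is 1995-02-08.

1995-02-08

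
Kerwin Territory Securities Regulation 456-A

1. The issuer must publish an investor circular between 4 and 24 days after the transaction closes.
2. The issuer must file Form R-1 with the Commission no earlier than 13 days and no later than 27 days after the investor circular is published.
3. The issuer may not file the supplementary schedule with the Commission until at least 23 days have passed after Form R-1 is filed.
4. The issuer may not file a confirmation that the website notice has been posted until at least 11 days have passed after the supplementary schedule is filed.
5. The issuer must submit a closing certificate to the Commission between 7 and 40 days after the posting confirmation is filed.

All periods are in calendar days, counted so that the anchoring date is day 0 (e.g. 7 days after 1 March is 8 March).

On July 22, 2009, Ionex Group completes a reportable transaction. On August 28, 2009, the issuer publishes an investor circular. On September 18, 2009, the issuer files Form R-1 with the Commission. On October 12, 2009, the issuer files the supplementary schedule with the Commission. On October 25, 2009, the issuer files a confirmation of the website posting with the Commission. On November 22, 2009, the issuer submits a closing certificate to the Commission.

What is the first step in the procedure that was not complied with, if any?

(1) the permitted window runs from July 22, 2009 + 4 = July 26, 2009 to July 22, 2009 + 24 = August 15, 2009; August 28, 2009 is 13 days past the end of the window.

Step 1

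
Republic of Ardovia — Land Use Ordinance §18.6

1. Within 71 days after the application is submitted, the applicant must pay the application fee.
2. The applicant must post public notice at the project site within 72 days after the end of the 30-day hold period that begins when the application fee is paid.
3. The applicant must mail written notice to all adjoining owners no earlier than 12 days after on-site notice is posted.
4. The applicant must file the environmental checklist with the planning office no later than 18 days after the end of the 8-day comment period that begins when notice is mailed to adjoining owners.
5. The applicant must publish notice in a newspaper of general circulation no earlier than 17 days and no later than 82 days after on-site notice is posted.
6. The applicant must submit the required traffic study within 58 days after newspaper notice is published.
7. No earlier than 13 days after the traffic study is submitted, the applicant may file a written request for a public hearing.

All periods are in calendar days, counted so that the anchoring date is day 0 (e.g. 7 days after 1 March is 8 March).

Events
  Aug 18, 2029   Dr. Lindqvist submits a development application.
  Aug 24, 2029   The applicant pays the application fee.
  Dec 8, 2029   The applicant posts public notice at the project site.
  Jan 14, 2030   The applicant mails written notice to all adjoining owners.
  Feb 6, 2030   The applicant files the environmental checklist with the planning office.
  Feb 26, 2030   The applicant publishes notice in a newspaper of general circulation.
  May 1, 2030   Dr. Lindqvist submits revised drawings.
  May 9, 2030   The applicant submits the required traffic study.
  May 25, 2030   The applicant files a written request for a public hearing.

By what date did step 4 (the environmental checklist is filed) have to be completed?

Notice is mailed to adjoining owners on Jan 14, 2030; the 8-day comment period therefore ends Jan 22, 2030, and step 4 runs from that date. 18 days after Jan 22, 2030 is Feb 9, 2030.

Feb 9, 2030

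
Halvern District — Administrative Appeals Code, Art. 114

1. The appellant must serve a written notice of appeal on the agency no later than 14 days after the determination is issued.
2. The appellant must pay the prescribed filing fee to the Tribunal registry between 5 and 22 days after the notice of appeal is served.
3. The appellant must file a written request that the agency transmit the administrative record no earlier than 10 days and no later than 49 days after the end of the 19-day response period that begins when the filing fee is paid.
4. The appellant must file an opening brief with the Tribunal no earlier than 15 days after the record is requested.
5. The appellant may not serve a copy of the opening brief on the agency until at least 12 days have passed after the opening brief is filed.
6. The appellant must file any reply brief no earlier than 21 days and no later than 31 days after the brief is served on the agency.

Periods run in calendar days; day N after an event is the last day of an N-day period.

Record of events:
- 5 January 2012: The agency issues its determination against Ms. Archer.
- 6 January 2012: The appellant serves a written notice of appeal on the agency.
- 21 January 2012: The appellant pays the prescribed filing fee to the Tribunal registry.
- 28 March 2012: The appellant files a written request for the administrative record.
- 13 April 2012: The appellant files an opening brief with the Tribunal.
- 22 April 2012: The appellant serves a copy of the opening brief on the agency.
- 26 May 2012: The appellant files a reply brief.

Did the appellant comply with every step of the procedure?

No

(1) due by 5 January 2012 + 14 days = 19 January 2012; done 6 January 2012 — timely.
(2) the permitted window runs from 6 January 2012 + 5 = 11 January 2012 to 6 January 2012 + 22 = 28 January 2012; done 21 January 2012, which is between those dates.
(3) the permitted window runs from 9 February 2012 + 10 = 19 February 2012 to 9 February 2012 + 49 = 29 March 2012; done 28 March 2012 — within the window.
(4) permitted from 28 March 2012 + 15 days = 12 April 2012 onward; done 13 April 2012 — permitted.
(5) permitted from 13 April 2012 + 12 days = 25 April 2012 onward; acted on 22 April 2012, 3 days prematurely.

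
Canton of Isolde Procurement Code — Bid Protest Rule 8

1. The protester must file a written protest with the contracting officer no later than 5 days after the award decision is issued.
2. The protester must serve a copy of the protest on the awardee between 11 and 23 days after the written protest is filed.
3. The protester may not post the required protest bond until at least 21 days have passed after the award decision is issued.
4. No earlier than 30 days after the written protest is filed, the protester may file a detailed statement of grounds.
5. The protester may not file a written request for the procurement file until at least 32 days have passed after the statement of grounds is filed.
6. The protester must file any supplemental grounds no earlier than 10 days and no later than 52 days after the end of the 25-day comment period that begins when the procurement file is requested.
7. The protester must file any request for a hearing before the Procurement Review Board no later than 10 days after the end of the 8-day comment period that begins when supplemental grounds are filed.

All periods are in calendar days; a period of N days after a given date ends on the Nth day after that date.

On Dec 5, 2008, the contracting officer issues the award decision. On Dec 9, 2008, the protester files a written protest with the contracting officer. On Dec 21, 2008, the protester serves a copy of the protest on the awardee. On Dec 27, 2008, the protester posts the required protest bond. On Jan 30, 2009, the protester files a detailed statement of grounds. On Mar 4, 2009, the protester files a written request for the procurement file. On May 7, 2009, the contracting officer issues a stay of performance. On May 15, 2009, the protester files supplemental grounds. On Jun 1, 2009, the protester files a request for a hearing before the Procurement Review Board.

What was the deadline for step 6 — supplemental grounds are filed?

The procurement file is requested on Mar 4, 2009; the 25-day comment period therefore ends Mar 29, 2009, and step 6 runs from that date. The window is 10–52 days after Mar 29, 2009; it closes on May 20, 2009.

May 20, 2009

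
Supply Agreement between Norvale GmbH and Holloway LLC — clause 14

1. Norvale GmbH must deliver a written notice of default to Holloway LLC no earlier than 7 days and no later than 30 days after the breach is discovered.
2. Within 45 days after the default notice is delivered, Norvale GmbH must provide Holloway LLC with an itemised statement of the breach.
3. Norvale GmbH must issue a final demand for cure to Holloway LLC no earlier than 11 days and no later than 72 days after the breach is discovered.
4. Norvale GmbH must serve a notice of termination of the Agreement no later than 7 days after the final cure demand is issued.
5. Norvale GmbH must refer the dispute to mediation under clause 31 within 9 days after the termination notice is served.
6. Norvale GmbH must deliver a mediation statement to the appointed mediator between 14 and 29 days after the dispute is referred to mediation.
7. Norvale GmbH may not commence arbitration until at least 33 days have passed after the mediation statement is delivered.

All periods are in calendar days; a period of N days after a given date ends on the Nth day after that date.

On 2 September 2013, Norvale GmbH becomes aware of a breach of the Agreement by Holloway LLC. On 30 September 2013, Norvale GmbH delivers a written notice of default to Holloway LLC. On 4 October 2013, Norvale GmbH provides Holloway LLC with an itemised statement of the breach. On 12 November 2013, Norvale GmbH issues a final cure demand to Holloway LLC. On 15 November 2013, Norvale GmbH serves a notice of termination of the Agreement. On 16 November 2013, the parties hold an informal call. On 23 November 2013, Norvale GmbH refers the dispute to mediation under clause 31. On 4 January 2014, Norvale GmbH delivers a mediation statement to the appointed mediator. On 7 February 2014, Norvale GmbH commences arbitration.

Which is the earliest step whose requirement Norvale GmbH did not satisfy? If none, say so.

Step 1 — 7 and 30 days from 2 September 2013 (when the breach is discovered) are 9 September 2013 and 2 October 2013 respectively; done 30 September 2013 — within the window.
Step 2 — counting 45 days from 30 September 2013 (when the default notice is delivered) gives a deadline of 14 November 2013; done 4 October 2013 — timely.
Step 3 — 11 and 72 days from 2 September 2013 (when the breach is discovered) are 13 September 2013 and 13 November 2013 respectively; 12 November 2013 falls inside that range.
Step 4 — counting 7 days from 12 November 2013 (when the final cure demand is issued) gives a deadline of 19 November 2013; 15 November 2013 is within that limit.
Step 5 — counting 9 days from 15 November 2013 (when the termination notice is served) gives a deadline of 24 November 2013; done 23 November 2013 — timely.
Step 6 — 14 and 29 days from 23 November 2013 (when the dispute is referred to mediation) are 7 December 2013 and 22 December 2013 respectively; done 4 January 2014 — 13 days after the window closed.
No need to go further; step 6 was not satisfied.

Step 6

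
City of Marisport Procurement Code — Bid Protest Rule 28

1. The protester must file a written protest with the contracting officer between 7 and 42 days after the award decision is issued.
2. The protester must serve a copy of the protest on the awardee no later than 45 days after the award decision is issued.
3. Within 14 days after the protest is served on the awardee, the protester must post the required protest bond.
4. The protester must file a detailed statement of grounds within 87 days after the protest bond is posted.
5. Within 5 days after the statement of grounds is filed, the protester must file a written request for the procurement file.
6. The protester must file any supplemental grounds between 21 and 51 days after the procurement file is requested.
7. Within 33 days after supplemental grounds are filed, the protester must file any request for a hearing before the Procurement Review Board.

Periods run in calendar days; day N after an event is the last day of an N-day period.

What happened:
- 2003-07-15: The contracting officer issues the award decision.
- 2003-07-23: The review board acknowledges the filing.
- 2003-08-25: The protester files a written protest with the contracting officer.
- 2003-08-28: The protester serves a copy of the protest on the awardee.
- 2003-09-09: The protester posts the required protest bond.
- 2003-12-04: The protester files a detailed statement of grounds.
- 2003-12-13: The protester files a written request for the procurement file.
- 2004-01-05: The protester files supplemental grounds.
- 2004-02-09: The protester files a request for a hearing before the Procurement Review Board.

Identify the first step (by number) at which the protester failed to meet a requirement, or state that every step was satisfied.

Step 5

Step 1: the window is 7–42 days after 2003-07-15 (when the award decision is issued), so 2003-07-22 through 2003-08-26; done 2003-08-25 — within the window.
Step 2: 45 days after 2003-07-15 (when the award decision is issued) is 2003-08-29; done 2003-08-28 — timely.
Step 3: 14 days after 2003-08-28 (when the protest is served on the awardee) is 2003-09-11; 2003-09-09 is within that limit.
Step 4: 87 days after 2003-09-09 (when the protest bond is posted) is 2003-12-05; 2003-12-04 is within that limit.
Step 5: 5 days after 2003-12-04 (when the statement of grounds is filed) is 2003-12-09; done 2003-12-13 — 4 days late.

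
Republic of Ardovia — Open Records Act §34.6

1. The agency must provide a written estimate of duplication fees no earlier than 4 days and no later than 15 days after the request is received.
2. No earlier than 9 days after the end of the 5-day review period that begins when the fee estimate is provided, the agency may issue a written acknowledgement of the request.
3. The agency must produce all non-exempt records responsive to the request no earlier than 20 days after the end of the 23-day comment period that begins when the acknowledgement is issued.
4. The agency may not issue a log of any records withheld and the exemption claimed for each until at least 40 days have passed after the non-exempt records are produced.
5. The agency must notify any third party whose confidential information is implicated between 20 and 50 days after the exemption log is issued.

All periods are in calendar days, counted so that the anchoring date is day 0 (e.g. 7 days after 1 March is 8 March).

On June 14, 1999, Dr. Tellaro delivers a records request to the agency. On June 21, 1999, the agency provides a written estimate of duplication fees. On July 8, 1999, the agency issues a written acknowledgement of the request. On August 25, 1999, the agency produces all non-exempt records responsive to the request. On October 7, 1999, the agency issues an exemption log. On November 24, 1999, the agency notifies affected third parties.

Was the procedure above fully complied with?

(1) the permitted window runs from June 14, 1999 + 4 = June 18, 1999 to June 14, 1999 + 15 = June 29, 1999; done June 21, 1999 — within the window.
(2) permitted from June 26, 1999 + 9 days = July 5, 1999 onward; done July 8, 1999 — permitted.
(3) permitted from July 31, 1999 + 20 days = August 20, 1999 onward; done August 25, 1999 — permitted.
(4) permitted from August 25, 1999 + 40 days = October 4, 1999 onward; done October 7, 1999, after the minimum wait.
(5) the permitted window runs from October 7, 1999 + 20 = October 27, 1999 to October 7, 1999 + 50 = November 26, 1999; done November 24, 1999 — within the window.

Yes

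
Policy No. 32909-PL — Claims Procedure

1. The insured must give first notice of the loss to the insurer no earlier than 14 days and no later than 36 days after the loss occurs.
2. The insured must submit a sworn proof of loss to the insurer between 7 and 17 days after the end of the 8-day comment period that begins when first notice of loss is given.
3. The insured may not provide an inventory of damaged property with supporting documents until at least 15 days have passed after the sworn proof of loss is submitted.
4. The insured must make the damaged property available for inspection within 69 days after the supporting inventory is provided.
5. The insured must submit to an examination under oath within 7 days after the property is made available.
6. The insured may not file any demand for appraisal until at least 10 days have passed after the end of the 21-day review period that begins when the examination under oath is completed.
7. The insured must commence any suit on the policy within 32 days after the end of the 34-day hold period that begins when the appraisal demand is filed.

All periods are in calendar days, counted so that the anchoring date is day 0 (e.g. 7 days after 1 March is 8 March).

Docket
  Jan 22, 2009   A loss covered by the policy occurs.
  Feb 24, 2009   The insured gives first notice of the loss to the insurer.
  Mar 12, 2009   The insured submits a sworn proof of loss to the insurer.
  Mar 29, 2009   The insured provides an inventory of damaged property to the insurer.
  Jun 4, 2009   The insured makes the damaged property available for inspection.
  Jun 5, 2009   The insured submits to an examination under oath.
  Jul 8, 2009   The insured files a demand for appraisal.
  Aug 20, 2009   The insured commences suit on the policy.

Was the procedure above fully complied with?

Step 1 — 14 and 36 days from Jan 22, 2009 (when the loss occurs) are Feb 5, 2009 and Feb 27, 2009 respectively; Feb 24, 2009 falls inside that range.
Step 2 — 7 and 17 days from Mar 4, 2009 (end of the 8-day comment period, which began when first notice of loss is given on Feb 24, 2009) are Mar 11, 2009 and Mar 21, 2009 respectively; Mar 12, 2009 falls inside that range.
Step 3 — must wait 15 days from Mar 12, 2009 (when the sworn proof of loss is submitted), so not before Mar 27, 2009; done Mar 29, 2009 — permitted.
Step 4 — counting 69 days from Mar 29, 2009 (when the supporting inventory is provided) gives a deadline of Jun 6, 2009; Jun 4, 2009 is within that limit.
Step 5 — counting 7 days from Jun 4, 2009 (when the property is made available) gives a deadline of Jun 11, 2009; done Jun 5, 2009 — timely.
Step 6 — must wait 10 days from Jun 26, 2009 (end of the 21-day review period, which began when the examination under oath is completed on Jun 5, 2009), so not before Jul 6, 2009; Jul 8, 2009 is on or after that date.
Step 7 — counting 32 days from Aug 11, 2009 (end of the 34-day hold period, which began when the appraisal demand is filed on Jul 8, 2009) gives a deadline of Sep 12, 2009; Aug 20, 2009 is within that limit.

Yes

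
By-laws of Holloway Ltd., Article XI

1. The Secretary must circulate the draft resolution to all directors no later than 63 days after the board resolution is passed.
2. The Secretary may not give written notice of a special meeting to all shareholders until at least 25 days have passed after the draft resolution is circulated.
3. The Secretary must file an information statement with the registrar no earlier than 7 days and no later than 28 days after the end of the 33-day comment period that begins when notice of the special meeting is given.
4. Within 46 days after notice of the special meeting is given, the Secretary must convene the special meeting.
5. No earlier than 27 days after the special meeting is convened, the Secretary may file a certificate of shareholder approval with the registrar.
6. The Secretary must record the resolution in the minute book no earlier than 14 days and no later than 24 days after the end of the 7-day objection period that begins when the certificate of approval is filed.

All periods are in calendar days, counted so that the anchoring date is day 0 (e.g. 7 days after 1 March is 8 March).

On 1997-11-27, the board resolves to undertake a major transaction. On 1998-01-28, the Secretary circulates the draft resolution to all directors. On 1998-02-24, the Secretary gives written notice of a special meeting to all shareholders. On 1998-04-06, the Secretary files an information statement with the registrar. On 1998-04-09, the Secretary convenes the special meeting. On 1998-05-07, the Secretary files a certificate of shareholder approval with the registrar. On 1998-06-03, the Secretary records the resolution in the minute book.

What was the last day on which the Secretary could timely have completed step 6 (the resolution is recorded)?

1998-06-07

The certificate of approval is filed on 1998-05-07; the 7-day objection period therefore ends 1998-05-14, and step 6 runs from that date. The window is 14–24 days after 1998-05-14; it closes on 1998-06-07.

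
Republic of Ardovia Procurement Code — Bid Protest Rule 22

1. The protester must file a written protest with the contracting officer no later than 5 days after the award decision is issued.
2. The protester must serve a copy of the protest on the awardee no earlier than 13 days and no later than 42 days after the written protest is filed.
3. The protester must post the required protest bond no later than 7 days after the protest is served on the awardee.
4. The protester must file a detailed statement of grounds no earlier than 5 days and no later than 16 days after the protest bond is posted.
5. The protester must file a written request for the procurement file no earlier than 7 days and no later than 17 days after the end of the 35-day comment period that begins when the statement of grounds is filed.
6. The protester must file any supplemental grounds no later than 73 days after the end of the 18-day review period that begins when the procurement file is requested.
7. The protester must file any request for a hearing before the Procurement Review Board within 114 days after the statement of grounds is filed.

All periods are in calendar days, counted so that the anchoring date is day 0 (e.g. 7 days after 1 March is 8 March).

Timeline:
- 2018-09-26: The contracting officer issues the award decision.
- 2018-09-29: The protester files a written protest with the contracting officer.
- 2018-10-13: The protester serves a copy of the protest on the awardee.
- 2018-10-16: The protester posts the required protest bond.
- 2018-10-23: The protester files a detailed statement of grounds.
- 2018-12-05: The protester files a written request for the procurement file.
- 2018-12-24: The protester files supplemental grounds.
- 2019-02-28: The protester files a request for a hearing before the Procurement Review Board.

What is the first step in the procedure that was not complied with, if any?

Step 7

Step 1 — counting 5 days from 2018-09-26 (when the award decision is issued) gives a deadline of 2018-10-01; done 2018-09-29 — timely.
Step 2 — 13 and 42 days from 2018-09-29 (when the written protest is filed) are 2018-10-12 and 2018-11-10 respectively; 2018-10-13 falls inside that range.
Step 3 — counting 7 days from 2018-10-13 (when the protest is served on the awardee) gives a deadline of 2018-10-20; 2018-10-16 is within that limit.
Step 4 — 5 and 16 days from 2018-10-16 (when the protest bond is posted) are 2018-10-21 and 2018-11-01 respectively; done 2018-10-23 — within the window.
Step 5 — 7 and 17 days from 2018-11-27 (end of the 35-day comment period, which began when the statement of grounds is filed on 2018-10-23) are 2018-12-04 and 2018-12-14 respectively; done 2018-12-05 — within the window.
Step 6 — counting 73 days from 2018-12-23 (end of the 18-day review period, which began when the procurement file is requested on 2018-12-05) gives a deadline of 2019-03-06; done 2018-12-24 — timely.
Step 7 — counting 114 days from 2018-10-23 (when the statement of grounds is filed) gives a deadline of 2019-02-14; done 2019-02-28 — 14 days late.
No need to go further; step 7 was not satisfied.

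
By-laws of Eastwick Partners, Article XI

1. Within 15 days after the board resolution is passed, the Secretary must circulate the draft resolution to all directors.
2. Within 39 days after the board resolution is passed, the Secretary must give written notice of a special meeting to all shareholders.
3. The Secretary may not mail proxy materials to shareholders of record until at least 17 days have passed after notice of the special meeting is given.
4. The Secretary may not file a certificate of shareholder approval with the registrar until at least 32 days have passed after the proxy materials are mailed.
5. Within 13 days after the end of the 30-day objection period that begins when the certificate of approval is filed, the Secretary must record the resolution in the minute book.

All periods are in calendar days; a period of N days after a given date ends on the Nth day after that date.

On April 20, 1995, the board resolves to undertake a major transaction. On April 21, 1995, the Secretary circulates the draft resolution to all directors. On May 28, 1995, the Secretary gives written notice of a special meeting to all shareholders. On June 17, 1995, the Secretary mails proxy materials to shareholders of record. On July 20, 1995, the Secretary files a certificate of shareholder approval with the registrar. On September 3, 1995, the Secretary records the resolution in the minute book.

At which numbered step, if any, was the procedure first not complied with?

Step 1 — counting 15 days from April 20, 1995 (when the board resolution is passed) gives a deadline of May 5, 1995; April 21, 1995 is within that limit.
Step 2 — counting 39 days from April 20, 1995 (when the board resolution is passed) gives a deadline of May 29, 1995; completed May 28, 1995, before the deadline.
Step 3 — must wait 17 days from May 28, 1995 (when notice of the special meeting is given), so not before June 14, 1995; done June 17, 1995, after the minimum wait.
Step 4 — must wait 32 days from June 17, 1995 (when the proxy materials are mailed), so not before July 19, 1995; July 20, 1995 is on or after that date.
Step 5 — counting 13 days from August 19, 1995 (end of the 30-day objection period, which began when the certificate of approval is filed on July 20, 1995) gives a deadline of September 1, 1995; done September 3, 1995 — 2 days late.

Step 5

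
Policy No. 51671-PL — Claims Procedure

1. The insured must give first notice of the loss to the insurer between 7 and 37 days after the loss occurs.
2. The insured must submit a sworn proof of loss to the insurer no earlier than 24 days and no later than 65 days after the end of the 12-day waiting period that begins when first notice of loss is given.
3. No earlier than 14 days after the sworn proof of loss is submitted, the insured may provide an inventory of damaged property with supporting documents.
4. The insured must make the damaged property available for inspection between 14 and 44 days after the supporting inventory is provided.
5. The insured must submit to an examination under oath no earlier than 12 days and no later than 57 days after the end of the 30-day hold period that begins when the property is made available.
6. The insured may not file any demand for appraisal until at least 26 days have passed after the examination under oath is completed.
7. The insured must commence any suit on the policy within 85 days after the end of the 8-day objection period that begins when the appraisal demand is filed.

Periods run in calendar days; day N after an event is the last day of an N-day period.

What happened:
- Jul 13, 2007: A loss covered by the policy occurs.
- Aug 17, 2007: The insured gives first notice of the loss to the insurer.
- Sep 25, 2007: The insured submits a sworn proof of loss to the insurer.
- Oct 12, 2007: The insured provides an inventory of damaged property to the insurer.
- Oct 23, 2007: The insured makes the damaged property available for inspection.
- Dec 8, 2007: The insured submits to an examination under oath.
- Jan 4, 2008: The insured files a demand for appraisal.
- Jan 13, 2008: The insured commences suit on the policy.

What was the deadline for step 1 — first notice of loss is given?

Aug 19, 2007

Step 1 runs from Jul 13, 2007, when the loss occurs. The window is 7–37 days after Jul 13, 2007; it closes on Aug 19, 2007.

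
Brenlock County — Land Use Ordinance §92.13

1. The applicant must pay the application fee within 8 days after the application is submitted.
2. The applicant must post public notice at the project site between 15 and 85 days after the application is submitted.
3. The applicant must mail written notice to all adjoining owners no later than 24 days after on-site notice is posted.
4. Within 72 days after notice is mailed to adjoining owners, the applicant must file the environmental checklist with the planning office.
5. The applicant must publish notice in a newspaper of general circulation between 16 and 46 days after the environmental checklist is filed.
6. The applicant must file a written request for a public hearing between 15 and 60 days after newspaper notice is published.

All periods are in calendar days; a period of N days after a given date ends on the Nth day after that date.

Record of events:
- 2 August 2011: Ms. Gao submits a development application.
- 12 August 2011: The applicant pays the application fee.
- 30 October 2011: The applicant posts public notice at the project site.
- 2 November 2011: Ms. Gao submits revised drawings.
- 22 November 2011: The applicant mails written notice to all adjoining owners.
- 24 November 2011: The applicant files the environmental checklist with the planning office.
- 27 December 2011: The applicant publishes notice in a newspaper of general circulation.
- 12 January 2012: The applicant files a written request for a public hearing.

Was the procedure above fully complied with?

(1) due by 2 August 2011 + 8 days = 10 August 2011; done 12 August 2011 — 2 days late.

No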